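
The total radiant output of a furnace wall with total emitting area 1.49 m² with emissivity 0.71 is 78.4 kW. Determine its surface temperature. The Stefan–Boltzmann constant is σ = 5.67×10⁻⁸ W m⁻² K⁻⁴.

T ≈ 1070 K

From P = εσAT⁴, T = (P / εσA)^(1/4) = (78400 / (0.71 × 5.67×10⁻⁸ × 1.49))^(1/4).
T = (1.31×10^12)^(1/4) = 1070 K.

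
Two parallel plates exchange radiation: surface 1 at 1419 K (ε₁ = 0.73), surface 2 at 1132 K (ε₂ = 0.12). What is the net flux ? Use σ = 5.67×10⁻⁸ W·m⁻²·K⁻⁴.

q ≈ 15700 W/m²

For two large parallel gray plates, q = σ(T₁⁴ − T₂⁴) / (1/ε₁ + 1/ε₂ − 1).
1/ε₁ + 1/ε₂ − 1 = 1/0.73 + 1/0.12 − 1 = 8.703.
T₁⁴ − T₂⁴ = 4.05×10^12 − 1.64×10^12 = 2.41×10^12 K⁴.
q = 5.67×10⁻⁸ × 2.41×10^12 / 8.703 = 15700 W/m².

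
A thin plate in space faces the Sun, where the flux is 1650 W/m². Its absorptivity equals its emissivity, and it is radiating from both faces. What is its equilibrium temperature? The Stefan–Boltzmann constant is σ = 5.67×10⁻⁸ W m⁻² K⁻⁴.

T ≈ 347 K

Absorbed flux αS = emitted flux 2εσT⁴ per unit area; with α = ε this gives T = (S/2σ)^(1/4).
T = (1650 / (2 × 5.67×10⁻⁸))^(1/4) = (1.46×10^10)^(1/4).
T = 347 K.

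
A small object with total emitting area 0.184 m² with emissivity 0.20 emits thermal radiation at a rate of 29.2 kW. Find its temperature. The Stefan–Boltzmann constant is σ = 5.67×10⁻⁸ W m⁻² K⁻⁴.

T ≈ 1930 K

From P = εσAT⁴, T = (P / εσA)^(1/4) = (29200 / (0.20 × 5.67×10⁻⁸ × 0.184))^(1/4).
T = (1.40×10^13)^(1/4) = 1930 K.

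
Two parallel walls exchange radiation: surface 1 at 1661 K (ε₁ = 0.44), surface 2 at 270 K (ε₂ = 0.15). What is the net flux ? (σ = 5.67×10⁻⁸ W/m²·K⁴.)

For two large parallel gray plates, q = σ(T₁⁴ − T₂⁴) / (1/ε₁ + 1/ε₂ − 1).
1/ε₁ + 1/ε₂ − 1 = 1/0.44 + 1/0.15 − 1 = 7.939.
T₁⁴ − T₂⁴ = 7.61×10^12 − 5.31×10^9 = 7.61×10^12 K⁴.
q = 5.67×10⁻⁸ × 7.61×10^12 / 7.939 = 54300 W/m².

q ≈ 54300 W/m²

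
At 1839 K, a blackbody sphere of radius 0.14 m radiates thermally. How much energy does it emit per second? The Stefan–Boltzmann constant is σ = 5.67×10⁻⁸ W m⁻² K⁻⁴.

P ≈ 1.60×10^5 W

A = 4πr² = 4π × (0.14)² = 0.246 m².
P = σAT⁴ = 5.67×10⁻⁸ × 0.246 × (1839)⁴ = 5.67×10⁻⁸ × 0.246 × 1.14×10^13.
P = 1.60×10^5 W.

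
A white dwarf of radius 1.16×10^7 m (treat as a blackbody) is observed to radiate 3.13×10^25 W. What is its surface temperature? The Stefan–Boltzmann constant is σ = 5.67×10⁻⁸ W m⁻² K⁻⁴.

T ≈ 23900 K

A = 4πr² = 4π × (1.16×10^7)² = 1.69×10^15 m².
From P = σAT⁴, T = (P / σA)^(1/4) = (3.13×10^25 / (5.67×10⁻⁸ × 1.69×10^15))^(1/4).
T = (3.26×10^17)^(1/4) = 23900 K.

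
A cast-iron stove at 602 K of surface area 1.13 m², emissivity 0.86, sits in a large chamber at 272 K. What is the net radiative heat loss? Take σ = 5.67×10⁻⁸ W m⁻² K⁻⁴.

Q = εσA(T⁴ − T_s⁴). T⁴ − T_s⁴ = (602)⁴ − (272)⁴ = 1.31×10^11 − 5.47×10^9 = 1.26×10^11 K⁴.
Q = 0.86 × 5.67×10⁻⁸ × 1.13 × 1.26×10^11 = 6940 W.

Q ≈ 6940 W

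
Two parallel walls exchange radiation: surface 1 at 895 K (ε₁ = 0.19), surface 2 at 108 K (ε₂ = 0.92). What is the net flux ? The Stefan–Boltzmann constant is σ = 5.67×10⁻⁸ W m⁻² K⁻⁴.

q ≈ 6800 W/m²

For two large parallel gray plates, q = σ(T₁⁴ − T₂⁴) / (1/ε₁ + 1/ε₂ − 1).
1/ε₁ + 1/ε₂ − 1 = 1/0.19 + 1/0.92 − 1 = 5.350.
T₁⁴ − T₂⁴ = 6.42×10^11 − 1.36×10^8 = 6.42×10^11 K⁴.
q = 5.67×10⁻⁸ × 6.42×10^11 / 5.350 = 6800 W/m².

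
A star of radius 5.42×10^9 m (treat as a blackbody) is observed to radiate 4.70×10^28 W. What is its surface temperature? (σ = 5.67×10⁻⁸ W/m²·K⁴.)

A = 4πr² = 4π × (5.42×10^9)² = 3.69×10^20 m².
From P = σAT⁴, T = (P / σA)^(1/4) = (4.70×10^28 / (5.67×10⁻⁸ × 3.69×10^20))^(1/4).
T = (2.25×10^15)^(1/4) = 6880 K.

T ≈ 6880 K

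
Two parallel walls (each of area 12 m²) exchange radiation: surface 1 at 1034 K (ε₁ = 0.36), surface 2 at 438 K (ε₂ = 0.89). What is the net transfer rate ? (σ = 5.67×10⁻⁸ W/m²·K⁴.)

For two large parallel gray plates, q = σ(T₁⁴ − T₂⁴) / (1/ε₁ + 1/ε₂ − 1).
1/ε₁ + 1/ε₂ − 1 = 1/0.36 + 1/0.89 − 1 = 2.901.
T₁⁴ − T₂⁴ = 1.14×10^12 − 3.68×10^10 = 1.11×10^12 K⁴.
q = 5.67×10⁻⁸ × 1.11×10^12 / 2.901 = 21600 W/m².
Q = q·A = 21600 × 12 = 2.59×10^5 W.

Q ≈ 2.59×10^5 W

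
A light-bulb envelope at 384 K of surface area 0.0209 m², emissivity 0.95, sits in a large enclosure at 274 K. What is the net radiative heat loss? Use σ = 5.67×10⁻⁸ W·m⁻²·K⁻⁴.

Q = εσA(T⁴ − T_s⁴). T⁴ − T_s⁴ = (384)⁴ − (274)⁴ = 2.17×10^10 − 5.64×10^9 = 1.61×10^10 K⁴.
Q = 0.95 × 5.67×10⁻⁸ × 0.0209 × 1.61×10^10 = 18.1 W.

Q ≈ 18.1 W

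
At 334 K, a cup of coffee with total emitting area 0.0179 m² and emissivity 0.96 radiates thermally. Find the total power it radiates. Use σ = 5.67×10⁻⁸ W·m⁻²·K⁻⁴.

Stefan–Boltzmann: P = εσAT⁴ = 0.96 × 5.67×10⁻⁸ × 0.0179 × (334)⁴ = 0.96 × 5.67×10⁻⁸ × 0.0179 × 1.24×10^10.
P = 12.1 W.

P ≈ 12.1 W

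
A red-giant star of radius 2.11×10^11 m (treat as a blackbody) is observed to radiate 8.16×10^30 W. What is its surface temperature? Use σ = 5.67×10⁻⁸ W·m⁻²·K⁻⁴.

A = 4πr² = 4π × (2.11×10^11)² = 5.59×10^23 m².
From P = σAT⁴, T = (P / σA)^(1/4) = (8.16×10^30 / (5.67×10⁻⁸ × 5.59×10^23))^(1/4).
T = (2.57×10^14)^(1/4) = 4000 K.

T ≈ 4000 K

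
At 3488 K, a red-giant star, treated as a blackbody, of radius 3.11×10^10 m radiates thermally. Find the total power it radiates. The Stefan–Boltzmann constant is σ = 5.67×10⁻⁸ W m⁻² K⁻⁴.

A = 4πr² = 4π × (3.11×10^10)² = 1.22×10^22 m².
P = σAT⁴ = 5.67×10⁻⁸ × 1.22×10^22 × (3488)⁴ = 5.67×10⁻⁸ × 1.22×10^22 × 1.48×10^14.
P = 1.02×10^29 W.

P ≈ 1.02×10^29 W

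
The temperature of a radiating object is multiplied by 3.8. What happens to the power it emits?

P ∝ T⁴, so the power scales as (3.8)⁴ = 209.

factor ≈ 209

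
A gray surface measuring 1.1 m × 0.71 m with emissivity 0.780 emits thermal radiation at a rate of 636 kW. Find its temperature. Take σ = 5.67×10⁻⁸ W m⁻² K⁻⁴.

T ≈ 2070 K

A = 1.1 × 0.71 = 0.781 m².
From P = εσAT⁴, T = (P / εσA)^(1/4) = (6.36×10^5 / (0.780 × 5.67×10⁻⁸ × 0.781))^(1/4).
T = (1.84×10^13)^(1/4) = 2070 K.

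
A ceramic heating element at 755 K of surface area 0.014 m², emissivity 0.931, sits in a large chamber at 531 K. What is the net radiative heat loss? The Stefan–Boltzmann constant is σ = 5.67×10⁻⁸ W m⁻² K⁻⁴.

Q ≈ 181 W

Q = εσA(T⁴ − T_s⁴). T⁴ − T_s⁴ = (755)⁴ − (531)⁴ = 3.25×10^11 − 7.95×10^10 = 2.45×10^11 K⁴.
Q = 0.931 × 5.67×10⁻⁸ × 0.0140 × 2.45×10^11 = 181 W.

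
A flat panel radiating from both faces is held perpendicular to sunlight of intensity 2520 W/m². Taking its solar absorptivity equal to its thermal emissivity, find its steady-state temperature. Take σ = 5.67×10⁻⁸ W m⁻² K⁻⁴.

T ≈ 386 K

Absorbed flux αS = emitted flux 2εσT⁴ per unit area; with α = ε this gives T = (S/2σ)^(1/4).
T = (2520 / (2 × 5.67×10⁻⁸))^(1/4) = (2.22×10^10)^(1/4).
T = 386 K.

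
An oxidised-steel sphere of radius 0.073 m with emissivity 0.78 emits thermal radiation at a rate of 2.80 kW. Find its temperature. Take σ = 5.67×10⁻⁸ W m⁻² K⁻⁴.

T ≈ 986 K

A = 4πr² = 4π × (0.073)² = 0.0670 m².
From P = εσAT⁴, T = (P / εσA)^(1/4) = (2800 / (0.78 × 5.67×10⁻⁸ × 0.0670))^(1/4).
T = (9.45×10^11)^(1/4) = 986 K.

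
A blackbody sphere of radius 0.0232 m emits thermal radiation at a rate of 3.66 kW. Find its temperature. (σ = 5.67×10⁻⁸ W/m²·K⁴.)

T ≈ 1760 K

A = 4πr² = 4π × (0.0232)² = 6.76×10^-3 m².
From P = σAT⁴, T = (P / σA)^(1/4) = (3660 / (5.67×10⁻⁸ × 6.76×10^-3))^(1/4).
T = (9.54×10^12)^(1/4) = 1760 K.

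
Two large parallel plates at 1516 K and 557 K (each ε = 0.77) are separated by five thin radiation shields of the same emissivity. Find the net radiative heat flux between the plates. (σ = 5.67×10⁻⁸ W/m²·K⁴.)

q ≈ 30700 W/m²

Each of the 6 gaps contributes resistance (2/ε − 1) = 2/0.77 − 1 = 1.597; total = 9.584.
q = σ(T₁⁴ − T₂⁴) / 9.584 = 5.67×10⁻⁸ × 5.19×10^12 / 9.584 = 30700 W/m².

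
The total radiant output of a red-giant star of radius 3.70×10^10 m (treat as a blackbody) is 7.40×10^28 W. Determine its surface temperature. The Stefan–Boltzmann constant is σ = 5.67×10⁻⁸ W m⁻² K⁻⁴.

A = 4πr² = 4π × (3.70×10^10)² = 1.72×10^22 m².
From P = σAT⁴, T = (P / σA)^(1/4) = (7.40×10^28 / (5.67×10⁻⁸ × 1.72×10^22))^(1/4).
T = (7.59×10^13)^(1/4) = 2950 K.

T ≈ 2950 K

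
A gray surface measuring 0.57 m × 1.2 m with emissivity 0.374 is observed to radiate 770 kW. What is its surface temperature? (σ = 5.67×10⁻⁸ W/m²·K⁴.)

T ≈ 2700 K

A = 0.57 × 1.2 = 0.684 m².
From P = εσAT⁴, T = (P / εσA)^(1/4) = (7.70×10^5 / (0.374 × 5.67×10⁻⁸ × 0.684))^(1/4).
T = (5.31×10^13)^(1/4) = 2700 K.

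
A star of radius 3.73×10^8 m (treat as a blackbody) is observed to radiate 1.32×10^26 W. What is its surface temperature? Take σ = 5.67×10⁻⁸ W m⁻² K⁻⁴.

A = 4πr² = 4π × (3.73×10^8)² = 1.75×10^18 m².
From P = σAT⁴, T = (P / σA)^(1/4) = (1.32×10^26 / (5.67×10⁻⁸ × 1.75×10^18))^(1/4).
T = (1.33×10^15)^(1/4) = 6040 K.

T ≈ 6040 K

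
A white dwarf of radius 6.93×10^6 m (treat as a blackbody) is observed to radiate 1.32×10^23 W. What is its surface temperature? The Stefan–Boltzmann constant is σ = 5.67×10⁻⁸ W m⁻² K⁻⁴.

T ≈ 7880 K

A = 4πr² = 4π × (6.93×10^6)² = 6.03×10^14 m².
From P = σAT⁴, T = (P / σA)^(1/4) = (1.32×10^23 / (5.67×10⁻⁸ × 6.03×10^14))^(1/4).
T = (3.86×10^15)^(1/4) = 7880 K.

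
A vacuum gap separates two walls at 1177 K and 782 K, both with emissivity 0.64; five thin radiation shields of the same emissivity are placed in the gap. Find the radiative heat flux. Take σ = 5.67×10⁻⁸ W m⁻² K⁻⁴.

q ≈ 6870 W/m²

Each of the 6 gaps contributes resistance (2/ε − 1) = 2/0.64 − 1 = 2.125; total = 12.75.
q = σ(T₁⁴ − T₂⁴) / 12.75 = 5.67×10⁻⁸ × 1.55×10^12 / 12.75 = 6870 W/m².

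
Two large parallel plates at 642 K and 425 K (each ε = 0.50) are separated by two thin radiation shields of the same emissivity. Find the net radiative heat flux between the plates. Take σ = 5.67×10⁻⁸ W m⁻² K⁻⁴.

Each of the 3 gaps contributes resistance (2/ε − 1) = 2/0.50 − 1 = 3.000; total = 9.000.
q = σ(T₁⁴ − T₂⁴) / 9.000 = 5.67×10⁻⁸ × 1.37×10^11 / 9.000 = 865 W/m².

q ≈ 865 W/m²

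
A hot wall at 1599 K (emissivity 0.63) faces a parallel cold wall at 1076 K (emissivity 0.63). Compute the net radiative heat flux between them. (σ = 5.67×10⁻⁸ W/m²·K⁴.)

For two large parallel gray plates, q = σ(T₁⁴ − T₂⁴) / (1/ε₁ + 1/ε₂ − 1).
1/ε₁ + 1/ε₂ − 1 = 1/0.63 + 1/0.63 − 1 = 2.175.
T₁⁴ − T₂⁴ = 6.54×10^12 − 1.34×10^12 = 5.20×10^12 K⁴.
q = 5.67×10⁻⁸ × 5.20×10^12 / 2.175 = 1.35×10^5 W/m².

q ≈ 1.35×10^5 W/m²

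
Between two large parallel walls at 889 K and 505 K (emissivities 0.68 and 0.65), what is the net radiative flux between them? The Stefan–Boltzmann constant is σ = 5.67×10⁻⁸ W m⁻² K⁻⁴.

For two large parallel gray plates, q = σ(T₁⁴ − T₂⁴) / (1/ε₁ + 1/ε₂ − 1).
1/ε₁ + 1/ε₂ − 1 = 1/0.68 + 1/0.65 − 1 = 2.009.
T₁⁴ − T₂⁴ = 6.25×10^11 − 6.50×10^10 = 5.60×10^11 K⁴.
q = 5.67×10⁻⁸ × 5.60×10^11 / 2.009 = 15800 W/m².

q ≈ 15800 W/m²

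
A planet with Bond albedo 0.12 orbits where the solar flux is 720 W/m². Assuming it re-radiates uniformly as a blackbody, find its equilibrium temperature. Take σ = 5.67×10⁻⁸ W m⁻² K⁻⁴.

Power absorbed = (1−a)S·πR²; power emitted = 4πR²σT⁴. Equating and cancelling πR²:
T = ((1−a)S / 4σ)^(1/4) = (634 / (4 × 5.67×10⁻⁸))^(1/4) = (2.79×10^9)^(1/4).
T = 230 K.

T ≈ 230 K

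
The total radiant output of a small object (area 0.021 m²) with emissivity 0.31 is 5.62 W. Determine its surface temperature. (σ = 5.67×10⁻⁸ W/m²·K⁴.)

T ≈ 351 K

From P = εσAT⁴, T = (P / εσA)^(1/4) = (5.62 / (0.31 × 5.67×10⁻⁸ × 0.0210))^(1/4).
T = (1.52×10^10)^(1/4) = 351 K.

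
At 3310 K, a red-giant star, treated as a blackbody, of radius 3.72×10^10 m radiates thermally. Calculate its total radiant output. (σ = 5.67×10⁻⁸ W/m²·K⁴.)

P ≈ 1.18×10^29 W

A = 4πr² = 4π × (3.72×10^10)² = 1.74×10^22 m².
P = σAT⁴ = 5.67×10⁻⁸ × 1.74×10^22 × (3310)⁴ = 5.67×10⁻⁸ × 1.74×10^22 × 1.20×10^14.
P = 1.18×10^29 W.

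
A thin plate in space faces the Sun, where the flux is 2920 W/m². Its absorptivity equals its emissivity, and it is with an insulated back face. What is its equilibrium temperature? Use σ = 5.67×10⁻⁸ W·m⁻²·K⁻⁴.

Absorbed flux αS = emitted flux εσT⁴ (one radiating face); with α = ε, T = (S/σ)^(1/4).
T = (2920 / 5.67×10⁻⁸)^(1/4) = (5.15×10^10)^(1/4).
T = 476 K.

T ≈ 476 K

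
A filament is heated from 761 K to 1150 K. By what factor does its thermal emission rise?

ratio ≈ 5.21

P ∝ T⁴, so the ratio is (1150/761)⁴ = (1.511)⁴ = 5.21.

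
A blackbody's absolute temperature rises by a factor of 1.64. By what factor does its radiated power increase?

factor ≈ 7.23

P ∝ T⁴, so the power scales as (1.64)⁴ = 7.23.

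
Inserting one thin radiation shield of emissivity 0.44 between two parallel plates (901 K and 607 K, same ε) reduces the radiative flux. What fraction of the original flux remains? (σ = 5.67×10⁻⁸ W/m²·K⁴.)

With N identical shields there are N+1 = 2 gaps in series, each with the same radiative resistance, so the flux falls to 1/(N+1) of its unshielded value.

ratio ≈ 0.500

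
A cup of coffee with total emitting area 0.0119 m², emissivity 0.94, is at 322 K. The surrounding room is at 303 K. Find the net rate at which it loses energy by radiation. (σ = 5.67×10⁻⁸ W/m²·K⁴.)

Q ≈ 1.47 W

Q = εσA(T⁴ − T_s⁴). T⁴ − T_s⁴ = (322)⁴ − (303)⁴ = 1.08×10^10 − 8.43×10^9 = 2.32×10^9 K⁴.
Q = 0.94 × 5.67×10⁻⁸ × 0.0119 × 2.32×10^9 = 1.47 W.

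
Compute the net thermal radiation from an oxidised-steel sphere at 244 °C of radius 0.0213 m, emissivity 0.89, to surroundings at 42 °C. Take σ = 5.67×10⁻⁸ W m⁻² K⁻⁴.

Q ≈ 17.7 W

A = 4πr² = 4π × (0.0213)² = 5.70×10^-3 m².
Convert: 244 °C = 517 K; 42 °C = 315 K.
Q = εσA(T⁴ − T_s⁴). T⁴ − T_s⁴ = (517)⁴ − (315)⁴ = 7.14×10^10 − 9.85×10^9 = 6.16×10^10 K⁴.
Q = 0.89 × 5.67×10⁻⁸ × 5.70×10^-3 × 6.16×10^10 = 17.7 W.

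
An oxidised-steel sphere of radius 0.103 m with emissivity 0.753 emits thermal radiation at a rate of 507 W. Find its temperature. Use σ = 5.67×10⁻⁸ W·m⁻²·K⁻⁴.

T ≈ 546 K

A = 4πr² = 4π × (0.103)² = 0.133 m².
From P = εσAT⁴, T = (P / εσA)^(1/4) = (507 / (0.753 × 5.67×10⁻⁸ × 0.133))^(1/4).
T = (8.91×10^10)^(1/4) = 546 K.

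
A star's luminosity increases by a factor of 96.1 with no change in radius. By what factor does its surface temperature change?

P ∝ T⁴ ⇒ T ∝ P^(1/4), so T scales by (96.1)^(1/4) = 3.13.

factor ≈ 3.13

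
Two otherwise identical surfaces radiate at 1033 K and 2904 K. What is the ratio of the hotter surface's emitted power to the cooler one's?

P ∝ T⁴, so the ratio is (2904/1033)⁴ = (2.811)⁴ = 62.5.

ratio ≈ 62.5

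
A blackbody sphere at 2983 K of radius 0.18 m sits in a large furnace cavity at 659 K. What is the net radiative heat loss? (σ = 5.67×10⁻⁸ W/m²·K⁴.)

Q ≈ 1.82×10^6 W

A = 4πr² = 4π × (0.18)² = 0.407 m².
Q = σA(T⁴ − T_s⁴). T⁴ − T_s⁴ = (2983)⁴ − (659)⁴ = 7.92×10^13 − 1.89×10^11 = 7.90×10^13 K⁴.
Q = 5.67×10⁻⁸ × 0.407 × 7.90×10^13 = 1.82×10^6 W.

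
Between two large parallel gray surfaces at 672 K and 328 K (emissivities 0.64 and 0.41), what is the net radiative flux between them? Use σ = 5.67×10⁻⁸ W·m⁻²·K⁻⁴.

q ≈ 3630 W/m²

For two large parallel gray plates, q = σ(T₁⁴ − T₂⁴) / (1/ε₁ + 1/ε₂ − 1).
1/ε₁ + 1/ε₂ − 1 = 1/0.64 + 1/0.41 − 1 = 3.002.
T₁⁴ − T₂⁴ = 2.04×10^11 − 1.16×10^10 = 1.92×10^11 K⁴.
q = 5.67×10⁻⁸ × 1.92×10^11 / 3.002 = 3630 W/m².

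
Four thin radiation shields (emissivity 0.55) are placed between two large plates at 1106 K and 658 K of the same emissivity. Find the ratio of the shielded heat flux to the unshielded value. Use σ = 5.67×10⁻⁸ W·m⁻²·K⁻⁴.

ratio ≈ 0.200

With N identical shields there are N+1 = 5 gaps in series, each with the same radiative resistance, so the flux falls to 1/(N+1) of its unshielded value.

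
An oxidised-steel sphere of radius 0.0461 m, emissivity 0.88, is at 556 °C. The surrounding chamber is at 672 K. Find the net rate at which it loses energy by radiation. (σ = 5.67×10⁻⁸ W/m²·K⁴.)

A = 4πr² = 4π × (0.0461)² = 0.0267 m².
Convert: 556 °C = 829 K.
Q = εσA(T⁴ − T_s⁴). T⁴ − T_s⁴ = (829)⁴ − (672)⁴ = 4.72×10^11 − 2.04×10^11 = 2.68×10^11 K⁴.
Q = 0.88 × 5.67×10⁻⁸ × 0.0267 × 2.68×10^11 = 358 W.

Q ≈ 358 W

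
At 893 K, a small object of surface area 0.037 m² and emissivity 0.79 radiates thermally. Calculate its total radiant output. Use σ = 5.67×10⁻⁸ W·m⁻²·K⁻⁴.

P ≈ 1050 W

Stefan–Boltzmann: P = εσAT⁴ = 0.79 × 5.67×10⁻⁸ × 0.0370 × (893)⁴ = 0.79 × 5.67×10⁻⁸ × 0.0370 × 6.36×10^11.
P = 1050 W.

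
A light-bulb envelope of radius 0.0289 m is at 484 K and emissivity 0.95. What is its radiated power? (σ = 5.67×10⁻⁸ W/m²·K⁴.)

A = 4πr² = 4π × (0.0289)² = 0.0105 m².
Stefan–Boltzmann: P = εσAT⁴ = 0.95 × 5.67×10⁻⁸ × 0.0105 × (484)⁴ = 0.95 × 5.67×10⁻⁸ × 0.0105 × 5.49×10^10.
P = 31.0 W.

P ≈ 31.0 W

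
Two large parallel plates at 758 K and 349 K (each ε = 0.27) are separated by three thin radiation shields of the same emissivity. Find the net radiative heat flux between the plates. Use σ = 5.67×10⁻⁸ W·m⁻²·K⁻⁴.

q ≈ 698 W/m²

Each of the 4 gaps contributes resistance (2/ε − 1) = 2/0.27 − 1 = 6.407; total = 25.63.
q = σ(T₁⁴ − T₂⁴) / 25.63 = 5.67×10⁻⁸ × 3.15×10^11 / 25.63 = 698 W/m².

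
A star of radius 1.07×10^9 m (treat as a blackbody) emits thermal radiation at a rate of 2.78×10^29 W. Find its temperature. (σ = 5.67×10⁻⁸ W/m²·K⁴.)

A = 4πr² = 4π × (1.07×10^9)² = 1.44×10^19 m².
From P = σAT⁴, T = (P / σA)^(1/4) = (2.78×10^29 / (5.67×10⁻⁸ × 1.44×10^19))^(1/4).
T = (3.41×10^17)^(1/4) = 24200 K.

T ≈ 24200 K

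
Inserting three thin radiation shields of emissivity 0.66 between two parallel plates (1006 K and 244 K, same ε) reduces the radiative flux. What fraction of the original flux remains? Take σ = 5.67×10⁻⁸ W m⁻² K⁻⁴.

ratio ≈ 0.250

With N identical shields there are N+1 = 4 gaps in series, each with the same radiative resistance, so the flux falls to 1/(N+1) of its unshielded value.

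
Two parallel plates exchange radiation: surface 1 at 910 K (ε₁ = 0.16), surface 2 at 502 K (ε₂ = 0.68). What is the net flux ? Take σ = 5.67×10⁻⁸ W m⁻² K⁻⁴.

q ≈ 5250 W/m²

For two large parallel gray plates, q = σ(T₁⁴ − T₂⁴) / (1/ε₁ + 1/ε₂ − 1).
1/ε₁ + 1/ε₂ − 1 = 1/0.16 + 1/0.68 − 1 = 6.721.
T₁⁴ − T₂⁴ = 6.86×10^11 − 6.35×10^10 = 6.22×10^11 K⁴.
q = 5.67×10⁻⁸ × 6.22×10^11 / 6.721 = 5250 W/m².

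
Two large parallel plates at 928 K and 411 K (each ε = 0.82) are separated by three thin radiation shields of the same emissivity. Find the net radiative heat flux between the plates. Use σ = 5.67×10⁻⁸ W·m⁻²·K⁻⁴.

q ≈ 7020 W/m²

Each of the 4 gaps contributes resistance (2/ε − 1) = 2/0.82 − 1 = 1.439; total = 5.756.
q = σ(T₁⁴ − T₂⁴) / 5.756 = 5.67×10⁻⁸ × 7.13×10^11 / 5.756 = 7020 W/m².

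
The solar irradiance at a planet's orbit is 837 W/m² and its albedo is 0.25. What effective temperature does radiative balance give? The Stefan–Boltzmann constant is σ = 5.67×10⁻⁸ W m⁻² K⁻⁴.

Power absorbed = (1−a)S·πR²; power emitted = 4πR²σT⁴. Equating and cancelling πR²:
T = ((1−a)S / 4σ)^(1/4) = (628 / (4 × 5.67×10⁻⁸))^(1/4) = (2.77×10^9)^(1/4).
T = 229 K.

T ≈ 229 K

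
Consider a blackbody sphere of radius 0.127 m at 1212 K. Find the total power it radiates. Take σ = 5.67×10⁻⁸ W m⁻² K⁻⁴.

P ≈ 24800 W

A = 4πr² = 4π × (0.127)² = 0.203 m².
P = σAT⁴ = 5.67×10⁻⁸ × 0.203 × (1212)⁴ = 5.67×10⁻⁸ × 0.203 × 2.16×10^12.
P = 24800 W.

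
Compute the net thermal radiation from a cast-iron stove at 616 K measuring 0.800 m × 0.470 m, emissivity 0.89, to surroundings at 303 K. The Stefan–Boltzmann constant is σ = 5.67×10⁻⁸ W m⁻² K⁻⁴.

Q ≈ 2570 W

A = 0.800 × 0.470 = 0.376 m².
Q = εσA(T⁴ − T_s⁴). T⁴ − T_s⁴ = (616)⁴ − (303)⁴ = 1.44×10^11 − 8.43×10^9 = 1.36×10^11 K⁴.
Q = 0.89 × 5.67×10⁻⁸ × 0.376 × 1.36×10^11 = 2570 W.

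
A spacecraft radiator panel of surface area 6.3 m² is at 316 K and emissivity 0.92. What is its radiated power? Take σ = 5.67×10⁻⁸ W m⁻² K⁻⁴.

P = εσAT⁴ = 0.92 × 5.67×10⁻⁸ × 6.30 × (316)⁴ = 0.92 × 5.67×10⁻⁸ × 6.30 × 9.97×10^9.
P = 3280 W.

P ≈ 3280 W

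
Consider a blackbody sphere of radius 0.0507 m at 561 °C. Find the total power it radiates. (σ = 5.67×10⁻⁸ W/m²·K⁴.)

P ≈ 886 W

A = 4πr² = 4π × (0.0507)² = 0.0323 m².
561 °C = 834 K.
P = σAT⁴ = 5.67×10⁻⁸ × 0.0323 × (834)⁴ = 5.67×10⁻⁸ × 0.0323 × 4.84×10^11.
P = 886 W.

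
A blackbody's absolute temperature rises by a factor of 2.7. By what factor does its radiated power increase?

factor ≈ 53.1

P ∝ T⁴, so the power scales as (2.7)⁴ = 53.1.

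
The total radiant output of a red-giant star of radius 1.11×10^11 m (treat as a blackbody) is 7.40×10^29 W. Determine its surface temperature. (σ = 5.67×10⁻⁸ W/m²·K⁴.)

A = 4πr² = 4π × (1.11×10^11)² = 1.55×10^23 m².
From P = σAT⁴, T = (P / σA)^(1/4) = (7.40×10^29 / (5.67×10⁻⁸ × 1.55×10^23))^(1/4).
T = (8.43×10^13)^(1/4) = 3030 K.

T ≈ 3030 K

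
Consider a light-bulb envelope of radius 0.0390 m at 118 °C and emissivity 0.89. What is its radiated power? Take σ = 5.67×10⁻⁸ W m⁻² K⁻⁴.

A = 4πr² = 4π × (0.0390)² = 0.0191 m².
118 °C = 391 K.
Stefan–Boltzmann: P = εσAT⁴ = 0.89 × 5.67×10⁻⁸ × 0.0191 × (391)⁴ = 0.89 × 5.67×10⁻⁸ × 0.0191 × 2.34×10^10.
P = 22.5 W.

P ≈ 22.5 W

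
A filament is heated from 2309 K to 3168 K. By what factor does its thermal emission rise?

P ∝ T⁴, so the ratio is (3168/2309)⁴ = (1.372)⁴ = 3.54.

ratio ≈ 3.54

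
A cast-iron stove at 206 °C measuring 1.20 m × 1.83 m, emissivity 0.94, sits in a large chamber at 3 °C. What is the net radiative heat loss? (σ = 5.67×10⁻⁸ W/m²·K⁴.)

A = 1.20 × 1.83 = 2.20 m².
Convert: 206 °C = 479 K; 3 °C = 276 K.
Q = εσA(T⁴ − T_s⁴). T⁴ − T_s⁴ = (479)⁴ − (276)⁴ = 5.26×10^10 − 5.80×10^9 = 4.68×10^10 K⁴.
Q = 0.94 × 5.67×10⁻⁸ × 2.20 × 4.68×10^10 = 5480 W.

Q ≈ 5480 W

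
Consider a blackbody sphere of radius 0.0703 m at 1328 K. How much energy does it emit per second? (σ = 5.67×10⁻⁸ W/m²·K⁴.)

P ≈ 11000 W

A = 4πr² = 4π × (0.0703)² = 0.0621 m².
P = σAT⁴ = 5.67×10⁻⁸ × 0.0621 × (1328)⁴ = 5.67×10⁻⁸ × 0.0621 × 3.11×10^12.
P = 11000 W.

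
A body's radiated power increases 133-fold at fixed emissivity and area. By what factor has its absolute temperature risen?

P ∝ T⁴ ⇒ T ∝ P^(1/4), so T scales by (133)^(1/4) = 3.40.

factor ≈ 3.40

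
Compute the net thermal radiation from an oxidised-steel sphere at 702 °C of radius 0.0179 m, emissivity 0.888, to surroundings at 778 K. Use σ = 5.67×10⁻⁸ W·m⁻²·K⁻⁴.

A = 4πr² = 4π × (0.0179)² = 4.03×10^-3 m².
Convert: 702 °C = 975 K.
Q = εσA(T⁴ − T_s⁴). T⁴ − T_s⁴ = (975)⁴ − (778)⁴ = 9.04×10^11 − 3.66×10^11 = 5.37×10^11 K⁴.
Q = 0.888 × 5.67×10⁻⁸ × 4.03×10^-3 × 5.37×10^11 = 109 W.

Q ≈ 109 W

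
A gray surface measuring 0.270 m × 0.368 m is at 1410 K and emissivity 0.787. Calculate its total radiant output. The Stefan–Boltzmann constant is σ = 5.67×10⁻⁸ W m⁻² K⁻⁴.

P ≈ 17500 W

A = 0.270 × 0.368 = 0.0994 m².
P = εσAT⁴ = 0.787 × 5.67×10⁻⁸ × 0.0994 × (1410)⁴ = 0.787 × 5.67×10⁻⁸ × 0.0994 × 3.95×10^12.
P = 17500 W.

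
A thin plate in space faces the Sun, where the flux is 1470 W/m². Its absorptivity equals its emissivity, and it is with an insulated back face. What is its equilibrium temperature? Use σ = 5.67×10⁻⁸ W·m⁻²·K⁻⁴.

Absorbed flux αS = emitted flux εσT⁴ (one radiating face); with α = ε, T = (S/σ)^(1/4).
T = (1470 / 5.67×10⁻⁸)^(1/4) = (2.59×10^10)^(1/4).
T = 401 K.

T ≈ 401 K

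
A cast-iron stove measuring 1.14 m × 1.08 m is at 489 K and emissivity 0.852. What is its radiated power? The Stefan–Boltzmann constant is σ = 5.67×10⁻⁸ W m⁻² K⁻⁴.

P ≈ 3400 W

A = 1.14 × 1.08 = 1.23 m².
Stefan–Boltzmann: P = εσAT⁴ = 0.852 × 5.67×10⁻⁸ × 1.23 × (489)⁴ = 0.852 × 5.67×10⁻⁸ × 1.23 × 5.72×10^10.
P = 3400 W.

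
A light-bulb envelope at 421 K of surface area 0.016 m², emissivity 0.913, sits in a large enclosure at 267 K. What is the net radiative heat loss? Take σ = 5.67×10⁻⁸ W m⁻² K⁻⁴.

Q ≈ 21.8 W

Q = εσA(T⁴ − T_s⁴). T⁴ − T_s⁴ = (421)⁴ − (267)⁴ = 3.14×10^10 − 5.08×10^9 = 2.63×10^10 K⁴.
Q = 0.913 × 5.67×10⁻⁸ × 0.0160 × 2.63×10^10 = 21.8 W.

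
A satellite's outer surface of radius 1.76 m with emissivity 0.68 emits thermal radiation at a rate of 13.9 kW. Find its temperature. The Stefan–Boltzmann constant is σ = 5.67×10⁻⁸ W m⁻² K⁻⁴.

T ≈ 310 K

A = 4πr² = 4π × (1.76)² = 38.9 m².
From P = εσAT⁴, T = (P / εσA)^(1/4) = (13900 / (0.68 × 5.67×10⁻⁸ × 38.9))^(1/4).
T = (9.26×10^9)^(1/4) = 310 K.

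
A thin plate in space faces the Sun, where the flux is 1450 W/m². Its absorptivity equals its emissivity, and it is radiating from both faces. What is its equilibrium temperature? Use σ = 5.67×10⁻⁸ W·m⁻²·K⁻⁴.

Absorbed flux αS = emitted flux 2εσT⁴ per unit area; with α = ε this gives T = (S/2σ)^(1/4).
T = (1450 / (2 × 5.67×10⁻⁸))^(1/4) = (1.28×10^10)^(1/4).
T = 336 K.

T ≈ 336 K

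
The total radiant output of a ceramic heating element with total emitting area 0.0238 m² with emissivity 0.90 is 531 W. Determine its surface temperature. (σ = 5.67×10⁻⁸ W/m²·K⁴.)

From P = εσAT⁴, T = (P / εσA)^(1/4) = (531 / (0.90 × 5.67×10⁻⁸ × 0.0238))^(1/4).
T = (4.37×10^11)^(1/4) = 813 K.

T ≈ 813 K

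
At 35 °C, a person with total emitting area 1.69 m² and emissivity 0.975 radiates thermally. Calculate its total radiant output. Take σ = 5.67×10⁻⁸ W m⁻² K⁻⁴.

35 °C = 308 K.
P = εσAT⁴ = 0.975 × 5.67×10⁻⁸ × 1.69 × (308)⁴ = 0.975 × 5.67×10⁻⁸ × 1.69 × 9.00×10^9.
P = 841 W.

P ≈ 841 W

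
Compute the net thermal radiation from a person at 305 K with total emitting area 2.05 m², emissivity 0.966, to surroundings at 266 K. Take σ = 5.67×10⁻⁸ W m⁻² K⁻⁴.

Q ≈ 410 W

Q = εσA(T⁴ − T_s⁴). T⁴ − T_s⁴ = (305)⁴ − (266)⁴ = 8.65×10^9 − 5.01×10^9 = 3.65×10^9 K⁴.
Q = 0.966 × 5.67×10⁻⁸ × 2.05 × 3.65×10^9 = 410 W.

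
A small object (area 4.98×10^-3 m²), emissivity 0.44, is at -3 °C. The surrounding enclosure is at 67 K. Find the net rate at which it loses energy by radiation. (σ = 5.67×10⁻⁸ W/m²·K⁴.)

Q ≈ 0.658 W

Convert: -3 °C = 270 K.
Q = εσA(T⁴ − T_s⁴). T⁴ − T_s⁴ = (270)⁴ − (67)⁴ = 5.31×10^9 − 2.02×10^7 = 5.29×10^9 K⁴.
Q = 0.44 × 5.67×10⁻⁸ × 4.98×10^-3 × 5.29×10^9 = 0.658 W.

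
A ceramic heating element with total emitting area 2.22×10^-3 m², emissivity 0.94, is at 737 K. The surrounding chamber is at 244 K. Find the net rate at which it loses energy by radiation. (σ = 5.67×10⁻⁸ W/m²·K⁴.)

Q = εσA(T⁴ − T_s⁴). T⁴ − T_s⁴ = (737)⁴ − (244)⁴ = 2.95×10^11 − 3.54×10^9 = 2.91×10^11 K⁴.
Q = 0.94 × 5.67×10⁻⁸ × 2.22×10^-3 × 2.91×10^11 = 34.5 W.

Q ≈ 34.5 W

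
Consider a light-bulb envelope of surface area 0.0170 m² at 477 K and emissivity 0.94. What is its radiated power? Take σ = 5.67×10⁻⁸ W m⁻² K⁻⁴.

P ≈ 46.9 W

Stefan–Boltzmann: P = εσAT⁴ = 0.94 × 5.67×10⁻⁸ × 0.0170 × (477)⁴ = 0.94 × 5.67×10⁻⁸ × 0.0170 × 5.18×10^10.
P = 46.9 W.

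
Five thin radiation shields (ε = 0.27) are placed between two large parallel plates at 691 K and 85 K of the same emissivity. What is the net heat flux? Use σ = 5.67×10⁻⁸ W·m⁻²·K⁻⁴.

q ≈ 336 W/m²

Each of the 6 gaps contributes resistance (2/ε − 1) = 2/0.27 − 1 = 6.407; total = 38.44.
q = σ(T₁⁴ − T₂⁴) / 38.44 = 5.67×10⁻⁸ × 2.28×10^11 / 38.44 = 336 W/m².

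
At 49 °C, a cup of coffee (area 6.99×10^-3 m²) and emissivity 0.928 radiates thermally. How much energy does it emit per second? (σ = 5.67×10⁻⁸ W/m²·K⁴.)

49 °C = 322 K.
P = εσAT⁴ = 0.928 × 5.67×10⁻⁸ × 6.99×10^-3 × (322)⁴ = 0.928 × 5.67×10⁻⁸ × 6.99×10^-3 × 1.08×10^10.
P = 3.95 W.

P ≈ 3.95 W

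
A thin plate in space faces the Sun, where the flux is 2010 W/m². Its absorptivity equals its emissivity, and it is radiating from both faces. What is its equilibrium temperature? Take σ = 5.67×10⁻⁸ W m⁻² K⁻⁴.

Absorbed flux αS = emitted flux 2εσT⁴ per unit area; with α = ε this gives T = (S/2σ)^(1/4).
T = (2010 / (2 × 5.67×10⁻⁸))^(1/4) = (1.77×10^10)^(1/4).
T = 365 K.

T ≈ 365 K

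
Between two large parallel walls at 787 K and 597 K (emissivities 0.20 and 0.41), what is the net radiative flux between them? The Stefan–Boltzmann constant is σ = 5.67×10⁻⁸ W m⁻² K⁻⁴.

For two large parallel gray plates, q = σ(T₁⁴ − T₂⁴) / (1/ε₁ + 1/ε₂ − 1).
1/ε₁ + 1/ε₂ − 1 = 1/0.20 + 1/0.41 − 1 = 6.439.
T₁⁴ − T₂⁴ = 3.84×10^11 − 1.27×10^11 = 2.57×10^11 K⁴.
q = 5.67×10⁻⁸ × 2.57×10^11 / 6.439 = 2260 W/m².

q ≈ 2260 W/m²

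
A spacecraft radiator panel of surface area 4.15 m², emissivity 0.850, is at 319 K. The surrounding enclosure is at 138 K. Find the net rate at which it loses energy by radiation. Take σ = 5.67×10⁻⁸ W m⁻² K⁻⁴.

Q = εσA(T⁴ − T_s⁴). T⁴ − T_s⁴ = (319)⁴ − (138)⁴ = 1.04×10^10 − 3.63×10^8 = 9.99×10^9 K⁴.
Q = 0.850 × 5.67×10⁻⁸ × 4.15 × 9.99×10^9 = 2000 W.

Q ≈ 2000 W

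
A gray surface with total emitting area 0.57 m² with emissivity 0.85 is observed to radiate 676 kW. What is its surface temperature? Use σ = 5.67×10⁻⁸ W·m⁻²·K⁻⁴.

T ≈ 2230 K

From P = εσAT⁴, T = (P / εσA)^(1/4) = (6.76×10^5 / (0.85 × 5.67×10⁻⁸ × 0.570))^(1/4).
T = (2.46×10^13)^(1/4) = 2230 K.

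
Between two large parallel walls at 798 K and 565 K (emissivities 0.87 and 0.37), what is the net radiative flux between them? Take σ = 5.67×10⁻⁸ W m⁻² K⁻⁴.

q ≈ 6040 W/m²

For two large parallel gray plates, q = σ(T₁⁴ − T₂⁴) / (1/ε₁ + 1/ε₂ − 1).
1/ε₁ + 1/ε₂ − 1 = 1/0.87 + 1/0.37 − 1 = 2.852.
T₁⁴ − T₂⁴ = 4.06×10^11 − 1.02×10^11 = 3.04×10^11 K⁴.
q = 5.67×10⁻⁸ × 3.04×10^11 / 2.852 = 6040 W/m².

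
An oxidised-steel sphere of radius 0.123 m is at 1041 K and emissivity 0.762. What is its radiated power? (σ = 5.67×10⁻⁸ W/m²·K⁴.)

A = 4πr² = 4π × (0.123)² = 0.190 m².
Stefan–Boltzmann: P = εσAT⁴ = 0.762 × 5.67×10⁻⁸ × 0.190 × (1041)⁴ = 0.762 × 5.67×10⁻⁸ × 0.190 × 1.17×10^12.
P = 9650 W.

P ≈ 9650 W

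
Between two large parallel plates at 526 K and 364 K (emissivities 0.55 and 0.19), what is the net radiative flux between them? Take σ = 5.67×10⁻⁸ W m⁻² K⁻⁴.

For two large parallel gray plates, q = σ(T₁⁴ − T₂⁴) / (1/ε₁ + 1/ε₂ − 1).
1/ε₁ + 1/ε₂ − 1 = 1/0.55 + 1/0.19 − 1 = 6.081.
T₁⁴ − T₂⁴ = 7.65×10^10 − 1.76×10^10 = 5.90×10^10 K⁴.
q = 5.67×10⁻⁸ × 5.90×10^10 / 6.081 = 550 W/m².

q ≈ 550 W/m²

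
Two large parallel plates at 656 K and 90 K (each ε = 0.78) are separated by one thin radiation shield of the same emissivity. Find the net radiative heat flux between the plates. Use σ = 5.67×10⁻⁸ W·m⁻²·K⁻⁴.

Each of the 2 gaps contributes resistance (2/ε − 1) = 2/0.78 − 1 = 1.564; total = 3.128.
q = σ(T₁⁴ − T₂⁴) / 3.128 = 5.67×10⁻⁸ × 1.85×10^11 / 3.128 = 3360 W/m².

q ≈ 3360 W/m²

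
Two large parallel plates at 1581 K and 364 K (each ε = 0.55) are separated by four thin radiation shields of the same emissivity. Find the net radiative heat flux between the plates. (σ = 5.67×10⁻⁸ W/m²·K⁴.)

q ≈ 26800 W/m²

Each of the 5 gaps contributes resistance (2/ε − 1) = 2/0.55 − 1 = 2.636; total = 13.18.
q = σ(T₁⁴ − T₂⁴) / 13.18 = 5.67×10⁻⁸ × 6.23×10^12 / 13.18 = 26800 W/m².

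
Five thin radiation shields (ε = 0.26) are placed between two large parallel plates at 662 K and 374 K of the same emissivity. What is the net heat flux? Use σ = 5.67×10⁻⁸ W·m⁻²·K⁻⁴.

Each of the 6 gaps contributes resistance (2/ε − 1) = 2/0.26 − 1 = 6.692; total = 40.15.
q = σ(T₁⁴ − T₂⁴) / 40.15 = 5.67×10⁻⁸ × 1.72×10^11 / 40.15 = 244 W/m².

q ≈ 244 W/m²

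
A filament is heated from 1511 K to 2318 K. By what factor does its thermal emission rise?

ratio ≈ 5.54

P ∝ T⁴, so the ratio is (2318/1511)⁴ = (1.534)⁴ = 5.54.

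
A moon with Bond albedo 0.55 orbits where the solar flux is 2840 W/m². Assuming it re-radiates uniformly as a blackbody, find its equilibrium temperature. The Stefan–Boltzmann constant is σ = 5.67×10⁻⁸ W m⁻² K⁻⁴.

Power absorbed = (1−a)S·πR²; power emitted = 4πR²σT⁴. Equating and cancelling πR²:
T = ((1−a)S / 4σ)^(1/4) = (1280 / (4 × 5.67×10⁻⁸))^(1/4) = (5.63×10^9)^(1/4).
T = 274 K.

T ≈ 274 K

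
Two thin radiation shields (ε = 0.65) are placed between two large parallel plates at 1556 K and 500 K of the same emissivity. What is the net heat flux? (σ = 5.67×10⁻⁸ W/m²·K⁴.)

q ≈ 52800 W/m²

Each of the 3 gaps contributes resistance (2/ε − 1) = 2/0.65 − 1 = 2.077; total = 6.231.
q = σ(T₁⁴ − T₂⁴) / 6.231 = 5.67×10⁻⁸ × 5.80×10^12 / 6.231 = 52800 W/m².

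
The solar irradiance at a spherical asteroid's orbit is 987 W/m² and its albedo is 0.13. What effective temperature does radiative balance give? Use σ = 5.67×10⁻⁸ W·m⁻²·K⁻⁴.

Power absorbed = (1−a)S·πR²; power emitted = 4πR²σT⁴. Equating and cancelling πR²:
T = ((1−a)S / 4σ)^(1/4) = (859 / (4 × 5.67×10⁻⁸))^(1/4) = (3.79×10^9)^(1/4).
T = 248 K.

T ≈ 248 K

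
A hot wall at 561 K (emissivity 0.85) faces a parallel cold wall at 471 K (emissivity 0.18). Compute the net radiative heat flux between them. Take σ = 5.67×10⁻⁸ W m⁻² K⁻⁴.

For two large parallel gray plates, q = σ(T₁⁴ − T₂⁴) / (1/ε₁ + 1/ε₂ − 1).
1/ε₁ + 1/ε₂ − 1 = 1/0.85 + 1/0.18 − 1 = 5.732.
T₁⁴ − T₂⁴ = 9.90×10^10 − 4.92×10^10 = 4.98×10^10 K⁴.
q = 5.67×10⁻⁸ × 4.98×10^10 / 5.732 = 493 W/m².

q ≈ 493 W/m²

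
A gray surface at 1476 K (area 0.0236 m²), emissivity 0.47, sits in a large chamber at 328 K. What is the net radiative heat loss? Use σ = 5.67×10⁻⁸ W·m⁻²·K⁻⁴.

Q = εσA(T⁴ − T_s⁴). T⁴ − T_s⁴ = (1476)⁴ − (328)⁴ = 4.75×10^12 − 1.16×10^10 = 4.73×10^12 K⁴.
Q = 0.47 × 5.67×10⁻⁸ × 0.0236 × 4.73×10^12 = 2980 W.

Q ≈ 2980 W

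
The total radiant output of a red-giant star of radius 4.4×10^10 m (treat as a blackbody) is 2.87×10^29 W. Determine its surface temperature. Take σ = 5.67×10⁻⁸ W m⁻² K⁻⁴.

T ≈ 3800 K

A = 4πr² = 4π × (4.4×10^10)² = 2.43×10^22 m².
From P = σAT⁴, T = (P / σA)^(1/4) = (2.87×10^29 / (5.67×10⁻⁸ × 2.43×10^22))^(1/4).
T = (2.08×10^14)^(1/4) = 3800 K.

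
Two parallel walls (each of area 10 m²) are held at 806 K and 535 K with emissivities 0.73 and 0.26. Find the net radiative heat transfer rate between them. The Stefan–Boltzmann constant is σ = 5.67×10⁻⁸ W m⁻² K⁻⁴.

Q ≈ 45700 W

For two large parallel gray plates, q = σ(T₁⁴ − T₂⁴) / (1/ε₁ + 1/ε₂ − 1).
1/ε₁ + 1/ε₂ − 1 = 1/0.73 + 1/0.26 − 1 = 4.216.
T₁⁴ − T₂⁴ = 4.22×10^11 − 8.19×10^10 = 3.40×10^11 K⁴.
q = 5.67×10⁻⁸ × 3.40×10^11 / 4.216 = 4570 W/m².
Q = q·A = 4570 × 10 = 45700 W.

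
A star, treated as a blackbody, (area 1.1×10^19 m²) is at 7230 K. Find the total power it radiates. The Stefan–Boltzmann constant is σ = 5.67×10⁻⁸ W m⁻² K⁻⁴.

P ≈ 1.70×10^27 W

P = σAT⁴ = 5.67×10⁻⁸ × 1.10×10^19 × (7230)⁴ = 5.67×10⁻⁸ × 1.10×10^19 × 2.73×10^15.
P = 1.70×10^27 W.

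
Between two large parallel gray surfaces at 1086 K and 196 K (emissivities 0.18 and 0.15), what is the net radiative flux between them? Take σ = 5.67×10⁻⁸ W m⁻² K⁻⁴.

q ≈ 7020 W/m²

For two large parallel gray plates, q = σ(T₁⁴ − T₂⁴) / (1/ε₁ + 1/ε₂ − 1).
1/ε₁ + 1/ε₂ − 1 = 1/0.18 + 1/0.15 − 1 = 11.22.
T₁⁴ − T₂⁴ = 1.39×10^12 − 1.48×10^9 = 1.39×10^12 K⁴.
q = 5.67×10⁻⁸ × 1.39×10^12 / 11.22 = 7020 W/m².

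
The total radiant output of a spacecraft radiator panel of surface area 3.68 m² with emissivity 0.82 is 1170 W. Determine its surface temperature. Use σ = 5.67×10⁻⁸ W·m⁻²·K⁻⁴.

From P = εσAT⁴, T = (P / εσA)^(1/4) = (1170 / (0.82 × 5.67×10⁻⁸ × 3.68))^(1/4).
T = (6.84×10^9)^(1/4) = 288 K.

T ≈ 288 K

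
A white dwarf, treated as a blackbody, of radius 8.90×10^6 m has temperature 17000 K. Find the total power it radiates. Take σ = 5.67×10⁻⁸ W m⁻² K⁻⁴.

A = 4πr² = 4π × (8.90×10^6)² = 9.95×10^14 m².
P = σAT⁴ = 5.67×10⁻⁸ × 9.95×10^14 × (17000)⁴ = 5.67×10⁻⁸ × 9.95×10^14 × 8.35×10^16.
P = 4.71×10^24 W.

P ≈ 4.71×10^24 W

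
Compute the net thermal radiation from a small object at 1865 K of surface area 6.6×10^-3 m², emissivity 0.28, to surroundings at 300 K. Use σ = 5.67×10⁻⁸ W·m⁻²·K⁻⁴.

Q ≈ 1270 W

Q = εσA(T⁴ − T_s⁴). T⁴ − T_s⁴ = (1865)⁴ − (300)⁴ = 1.21×10^13 − 8.10×10^9 = 1.21×10^13 K⁴.
Q = 0.28 × 5.67×10⁻⁸ × 6.60×10^-3 × 1.21×10^13 = 1270 W.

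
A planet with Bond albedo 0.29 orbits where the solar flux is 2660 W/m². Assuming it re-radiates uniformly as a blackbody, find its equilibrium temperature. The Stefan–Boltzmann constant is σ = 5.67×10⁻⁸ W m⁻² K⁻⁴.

T ≈ 302 K

Power absorbed = (1−a)S·πR²; power emitted = 4πR²σT⁴. Equating and cancelling πR²:
T = ((1−a)S / 4σ)^(1/4) = (1890 / (4 × 5.67×10⁻⁸))^(1/4) = (8.33×10^9)^(1/4).
T = 302 K.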